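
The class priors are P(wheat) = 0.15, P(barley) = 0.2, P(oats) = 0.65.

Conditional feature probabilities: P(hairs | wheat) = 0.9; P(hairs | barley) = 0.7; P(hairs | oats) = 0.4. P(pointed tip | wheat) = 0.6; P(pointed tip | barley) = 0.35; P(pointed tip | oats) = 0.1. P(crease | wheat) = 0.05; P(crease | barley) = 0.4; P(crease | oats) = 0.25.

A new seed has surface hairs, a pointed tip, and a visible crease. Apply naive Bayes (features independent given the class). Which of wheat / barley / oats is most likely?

wheat: 0.15 × 0.9 × 0.6 × 0.05 = 0.00405
barley: 0.2 × 0.7 × 0.35 × 0.4 = 0.0196
oats: 0.65 × 0.4 × 0.1 × 0.25 = 0.0065
Highest score → barley.

barley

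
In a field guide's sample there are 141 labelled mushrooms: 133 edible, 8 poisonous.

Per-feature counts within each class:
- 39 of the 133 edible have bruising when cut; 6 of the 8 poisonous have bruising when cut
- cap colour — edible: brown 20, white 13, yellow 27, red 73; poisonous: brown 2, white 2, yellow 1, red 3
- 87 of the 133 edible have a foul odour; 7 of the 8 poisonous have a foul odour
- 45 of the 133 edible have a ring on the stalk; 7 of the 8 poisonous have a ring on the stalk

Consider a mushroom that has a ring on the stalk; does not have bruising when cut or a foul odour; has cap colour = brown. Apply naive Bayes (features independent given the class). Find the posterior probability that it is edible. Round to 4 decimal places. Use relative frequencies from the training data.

0.9680

edible: (133/141) × (94/133) × (20/133) × (46/133) × (45/133) ≈ 0.0117315
poisonous: (8/141) × (2/8) × (2/8) × (1/8) × (7/8) ≈ 0.000387855
P(edible | x) = 0.0117315 / 0.012119355 ≈ 0.9680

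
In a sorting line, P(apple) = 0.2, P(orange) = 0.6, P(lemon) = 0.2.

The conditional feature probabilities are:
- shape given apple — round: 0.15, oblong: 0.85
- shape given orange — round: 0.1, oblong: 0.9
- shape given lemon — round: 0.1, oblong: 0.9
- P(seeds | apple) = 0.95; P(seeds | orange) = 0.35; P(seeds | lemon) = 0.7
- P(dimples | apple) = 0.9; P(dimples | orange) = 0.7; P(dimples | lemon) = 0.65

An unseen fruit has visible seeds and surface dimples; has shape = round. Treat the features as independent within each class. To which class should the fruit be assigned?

apple: 0.2 × 0.15 × 0.95 × 0.9 = 0.02565
orange: 0.6 × 0.1 × 0.35 × 0.7 = 0.0147
lemon: 0.2 × 0.1 × 0.7 × 0.65 = 0.0091
Highest score → apple.

apple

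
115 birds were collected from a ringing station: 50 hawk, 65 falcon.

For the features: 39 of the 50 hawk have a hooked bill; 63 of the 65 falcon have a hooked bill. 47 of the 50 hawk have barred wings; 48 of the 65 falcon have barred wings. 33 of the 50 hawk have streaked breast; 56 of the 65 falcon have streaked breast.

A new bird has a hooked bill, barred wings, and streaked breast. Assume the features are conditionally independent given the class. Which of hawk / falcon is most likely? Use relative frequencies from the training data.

hawk: (50/115) × (39/50) × (47/50) × (33/50) ≈ 0.210397
falcon: (65/115) × (63/65) × (48/65) × (56/65) ≈ 0.348534
Highest score → falcon.

falcon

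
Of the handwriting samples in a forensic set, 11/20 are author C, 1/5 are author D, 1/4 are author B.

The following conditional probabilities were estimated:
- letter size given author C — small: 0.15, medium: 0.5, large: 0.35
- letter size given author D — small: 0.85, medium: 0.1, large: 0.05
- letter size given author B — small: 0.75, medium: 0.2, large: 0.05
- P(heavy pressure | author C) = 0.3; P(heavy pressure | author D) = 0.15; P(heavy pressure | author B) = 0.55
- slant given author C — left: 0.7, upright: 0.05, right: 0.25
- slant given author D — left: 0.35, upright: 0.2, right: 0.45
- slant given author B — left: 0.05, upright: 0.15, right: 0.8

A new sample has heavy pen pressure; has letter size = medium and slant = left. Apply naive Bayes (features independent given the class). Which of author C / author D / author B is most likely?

author C

author C: 0.55 × 0.5 × 0.3 × 0.7 = 0.05775
author D: 0.2 × 0.1 × 0.15 × 0.35 = 0.00105
author B: 0.25 × 0.2 × 0.55 × 0.05 = 0.001375
Highest score → author C.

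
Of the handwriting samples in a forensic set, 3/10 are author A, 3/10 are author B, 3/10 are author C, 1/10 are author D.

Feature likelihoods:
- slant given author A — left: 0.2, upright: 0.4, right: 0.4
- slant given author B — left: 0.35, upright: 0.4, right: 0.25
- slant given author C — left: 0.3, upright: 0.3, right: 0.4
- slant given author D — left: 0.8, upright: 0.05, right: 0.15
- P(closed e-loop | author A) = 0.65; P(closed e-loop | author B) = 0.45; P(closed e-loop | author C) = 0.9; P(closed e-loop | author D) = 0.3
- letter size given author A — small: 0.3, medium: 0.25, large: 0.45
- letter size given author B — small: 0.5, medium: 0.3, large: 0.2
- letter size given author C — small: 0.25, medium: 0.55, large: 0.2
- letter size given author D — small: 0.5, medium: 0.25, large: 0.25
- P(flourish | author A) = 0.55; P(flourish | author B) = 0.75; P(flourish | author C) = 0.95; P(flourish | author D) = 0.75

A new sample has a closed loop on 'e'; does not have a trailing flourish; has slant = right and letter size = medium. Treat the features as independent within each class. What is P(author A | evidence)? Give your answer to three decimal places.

author A: 0.3 × 0.4 × 0.65 × 0.25 × (1−0.55) = 0.008775
author B: 0.3 × 0.25 × 0.45 × 0.3 × (1−0.75) = 0.00253125
author C: 0.3 × 0.4 × 0.9 × 0.55 × (1−0.95) = 0.00297
author D: 0.1 × 0.15 × 0.3 × 0.25 × (1−0.75) = 0.00028125
P(author A | x) = 0.008775 / 0.0145575 ≈ 0.603

0.603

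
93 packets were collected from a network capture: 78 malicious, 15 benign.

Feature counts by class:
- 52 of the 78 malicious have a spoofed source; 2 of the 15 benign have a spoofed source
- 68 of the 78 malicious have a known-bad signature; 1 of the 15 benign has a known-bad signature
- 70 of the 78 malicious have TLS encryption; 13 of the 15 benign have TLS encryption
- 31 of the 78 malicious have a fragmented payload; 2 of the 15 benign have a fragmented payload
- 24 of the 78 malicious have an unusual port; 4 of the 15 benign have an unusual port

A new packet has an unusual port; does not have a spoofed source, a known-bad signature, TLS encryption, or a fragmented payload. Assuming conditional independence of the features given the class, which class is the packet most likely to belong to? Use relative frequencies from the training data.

malicious: (78/93) × (26/78) × (10/78) × (8/78) × (47/78) × (24/78) ≈ 0.000681571
benign: (15/93) × (13/15) × (14/15) × (2/15) × (13/15) × (4/15) ≈ 0.00402028
Highest score → benign.

benign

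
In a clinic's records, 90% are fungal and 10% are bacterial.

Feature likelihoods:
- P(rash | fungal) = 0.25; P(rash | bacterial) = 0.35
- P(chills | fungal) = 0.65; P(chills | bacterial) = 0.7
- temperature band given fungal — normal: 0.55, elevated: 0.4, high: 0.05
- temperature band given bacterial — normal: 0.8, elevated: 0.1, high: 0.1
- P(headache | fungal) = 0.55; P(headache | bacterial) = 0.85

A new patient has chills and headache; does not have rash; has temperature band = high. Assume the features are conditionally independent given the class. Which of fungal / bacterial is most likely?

fungal: 0.9 × (1−0.25) × 0.65 × 0.05 × 0.55 = 0.012065625
bacterial: 0.1 × (1−0.35) × 0.7 × 0.1 × 0.85 = 0.0038675
Highest score → fungal.

fungal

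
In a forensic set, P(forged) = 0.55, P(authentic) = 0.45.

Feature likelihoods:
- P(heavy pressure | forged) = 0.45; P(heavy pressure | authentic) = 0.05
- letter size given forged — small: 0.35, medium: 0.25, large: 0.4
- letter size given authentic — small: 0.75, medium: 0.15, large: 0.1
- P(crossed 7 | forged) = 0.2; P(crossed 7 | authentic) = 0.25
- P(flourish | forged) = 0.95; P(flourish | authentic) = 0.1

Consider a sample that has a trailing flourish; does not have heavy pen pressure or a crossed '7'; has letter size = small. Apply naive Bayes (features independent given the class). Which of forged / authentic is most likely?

forged

forged: 0.55 × (1−0.45) × 0.35 × (1−0.2) × 0.95 = 0.080465
authentic: 0.45 × (1−0.05) × 0.75 × (1−0.25) × 0.1 = 0.024046875
Highest score → forged.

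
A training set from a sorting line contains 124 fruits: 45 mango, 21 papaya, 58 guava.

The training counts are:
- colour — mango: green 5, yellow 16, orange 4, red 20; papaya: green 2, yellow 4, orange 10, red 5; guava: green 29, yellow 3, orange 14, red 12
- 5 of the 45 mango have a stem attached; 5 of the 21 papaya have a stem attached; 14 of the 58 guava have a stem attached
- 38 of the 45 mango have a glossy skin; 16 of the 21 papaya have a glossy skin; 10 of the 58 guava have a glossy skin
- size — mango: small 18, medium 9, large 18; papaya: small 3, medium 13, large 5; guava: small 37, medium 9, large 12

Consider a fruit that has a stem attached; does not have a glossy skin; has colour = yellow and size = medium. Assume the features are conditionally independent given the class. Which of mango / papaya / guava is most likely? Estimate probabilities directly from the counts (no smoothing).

mango: (45/124) × (16/45) × (5/45) × (7/45) × (9/45) ≈ 0.000446037
papaya: (21/124) × (4/21) × (5/21) × (5/21) × (13/21) ≈ 0.00113205
guava: (58/124) × (3/58) × (14/58) × (48/58) × (9/58) ≈ 0.000749941
Highest score → papaya.

papaya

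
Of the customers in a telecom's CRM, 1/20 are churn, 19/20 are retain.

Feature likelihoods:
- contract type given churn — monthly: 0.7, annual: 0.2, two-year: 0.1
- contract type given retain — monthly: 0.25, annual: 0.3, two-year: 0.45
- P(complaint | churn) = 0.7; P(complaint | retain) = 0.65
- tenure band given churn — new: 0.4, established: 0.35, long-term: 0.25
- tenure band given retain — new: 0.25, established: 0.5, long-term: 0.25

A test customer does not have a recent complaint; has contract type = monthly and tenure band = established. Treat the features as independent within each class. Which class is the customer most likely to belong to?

churn: 0.05 × 0.7 × (1−0.7) × 0.35 = 0.003675
retain: 0.95 × 0.25 × (1−0.65) × 0.5 = 0.0415625
Highest score → retain.

retain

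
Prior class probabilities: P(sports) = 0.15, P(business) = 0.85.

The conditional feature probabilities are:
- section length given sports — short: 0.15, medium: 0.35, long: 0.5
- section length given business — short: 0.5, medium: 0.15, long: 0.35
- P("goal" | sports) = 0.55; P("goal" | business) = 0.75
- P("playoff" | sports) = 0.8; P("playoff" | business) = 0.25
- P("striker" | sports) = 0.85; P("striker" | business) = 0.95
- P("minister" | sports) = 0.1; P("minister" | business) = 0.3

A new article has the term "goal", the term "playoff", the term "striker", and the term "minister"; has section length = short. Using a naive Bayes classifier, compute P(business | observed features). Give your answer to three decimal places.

sports: 0.15 × 0.15 × 0.55 × 0.8 × 0.85 × 0.1 = 0.0008415
business: 0.85 × 0.5 × 0.75 × 0.25 × 0.95 × 0.3 = 0.0227109375
P(business | x) = 0.0227109375 / 0.0235524375 ≈ 0.964

0.964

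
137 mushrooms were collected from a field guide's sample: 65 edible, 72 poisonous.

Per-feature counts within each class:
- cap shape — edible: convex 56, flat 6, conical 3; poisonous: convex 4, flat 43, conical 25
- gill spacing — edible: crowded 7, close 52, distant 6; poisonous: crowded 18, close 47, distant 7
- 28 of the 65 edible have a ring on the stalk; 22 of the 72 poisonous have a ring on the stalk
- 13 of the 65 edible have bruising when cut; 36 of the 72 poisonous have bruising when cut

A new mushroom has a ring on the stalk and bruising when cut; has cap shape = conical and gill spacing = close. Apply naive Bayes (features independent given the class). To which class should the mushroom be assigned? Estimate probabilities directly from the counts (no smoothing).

edible: (65/137) × (3/65) × (52/65) × (28/65) × (13/65) ≈ 0.00150926
poisonous: (72/137) × (25/72) × (47/72) × (22/72) × (36/72) ≈ 0.0181989
Highest score → poisonous.

poisonous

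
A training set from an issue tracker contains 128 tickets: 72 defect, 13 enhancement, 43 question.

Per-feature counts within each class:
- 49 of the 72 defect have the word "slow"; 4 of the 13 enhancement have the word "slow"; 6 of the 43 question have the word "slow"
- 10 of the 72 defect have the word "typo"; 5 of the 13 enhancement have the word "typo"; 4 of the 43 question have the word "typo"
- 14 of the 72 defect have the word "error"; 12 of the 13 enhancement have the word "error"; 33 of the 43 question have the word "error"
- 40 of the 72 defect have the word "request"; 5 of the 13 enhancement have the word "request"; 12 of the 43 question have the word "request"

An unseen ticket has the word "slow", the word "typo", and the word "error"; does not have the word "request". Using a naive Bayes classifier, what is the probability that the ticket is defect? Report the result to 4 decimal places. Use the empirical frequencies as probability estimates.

0.3321

defect: (72/128) × (49/72) × (10/72) × (14/72) × (32/72) ≈ 0.0045948
enhancement: (13/128) × (4/13) × (5/13) × (12/13) × (8/13) ≈ 0.00682749
question: (43/128) × (6/43) × (4/43) × (33/43) × (31/43) ≈ 0.00241252
P(defect | x) = 0.0045948 / 0.01383481 ≈ 0.3321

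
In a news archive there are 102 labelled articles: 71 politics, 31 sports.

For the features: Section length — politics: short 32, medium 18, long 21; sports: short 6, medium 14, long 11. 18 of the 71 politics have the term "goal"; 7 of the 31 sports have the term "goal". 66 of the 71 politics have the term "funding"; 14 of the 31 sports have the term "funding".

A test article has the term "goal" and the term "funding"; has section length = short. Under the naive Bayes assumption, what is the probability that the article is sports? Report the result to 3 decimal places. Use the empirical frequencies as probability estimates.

politics: (71/102) × (32/71) × (18/71) × (66/71) ≈ 0.0739349
sports: (31/102) × (6/31) × (7/31) × (14/31) ≈ 0.00599865
P(sports | x) = 0.00599865 / 0.07993355 ≈ 0.075

0.075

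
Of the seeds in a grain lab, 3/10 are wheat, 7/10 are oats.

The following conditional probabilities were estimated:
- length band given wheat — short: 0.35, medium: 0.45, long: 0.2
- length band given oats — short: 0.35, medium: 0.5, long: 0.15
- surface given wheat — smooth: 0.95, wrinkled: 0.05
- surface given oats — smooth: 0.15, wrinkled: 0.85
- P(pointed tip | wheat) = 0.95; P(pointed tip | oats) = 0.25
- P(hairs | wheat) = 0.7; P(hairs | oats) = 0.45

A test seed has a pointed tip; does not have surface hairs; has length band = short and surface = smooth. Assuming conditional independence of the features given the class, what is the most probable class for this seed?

wheat: 0.3 × 0.35 × 0.95 × 0.95 × (1−0.7) = 0.02842875
oats: 0.7 × 0.35 × 0.15 × 0.25 × (1−0.45) = 0.005053125
Highest score → wheat.

wheat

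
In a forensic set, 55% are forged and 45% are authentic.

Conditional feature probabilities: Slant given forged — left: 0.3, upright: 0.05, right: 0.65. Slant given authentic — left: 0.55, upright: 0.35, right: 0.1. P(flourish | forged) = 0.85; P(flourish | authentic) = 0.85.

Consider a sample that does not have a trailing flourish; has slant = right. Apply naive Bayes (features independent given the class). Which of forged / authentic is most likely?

forged

forged: 0.55 × 0.65 × (1−0.85) = 0.053625
authentic: 0.45 × 0.1 × (1−0.85) = 0.00675
Highest score → forged.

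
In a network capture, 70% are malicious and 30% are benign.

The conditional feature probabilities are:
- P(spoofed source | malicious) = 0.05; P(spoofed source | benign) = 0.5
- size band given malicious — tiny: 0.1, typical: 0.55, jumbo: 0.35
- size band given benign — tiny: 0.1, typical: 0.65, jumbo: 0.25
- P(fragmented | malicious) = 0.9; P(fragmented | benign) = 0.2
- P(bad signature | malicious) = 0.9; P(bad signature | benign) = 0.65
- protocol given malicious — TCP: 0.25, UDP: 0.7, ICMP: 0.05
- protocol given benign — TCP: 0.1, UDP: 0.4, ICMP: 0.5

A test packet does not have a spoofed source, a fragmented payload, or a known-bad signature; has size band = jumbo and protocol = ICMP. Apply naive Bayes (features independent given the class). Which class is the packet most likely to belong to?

benign

malicious: 0.7 × (1−0.05) × 0.35 × (1−0.9) × (1−0.9) × 0.05 = 0.000116375
benign: 0.3 × (1−0.5) × 0.25 × (1−0.2) × (1−0.65) × 0.5 = 0.00525
Highest score → benign.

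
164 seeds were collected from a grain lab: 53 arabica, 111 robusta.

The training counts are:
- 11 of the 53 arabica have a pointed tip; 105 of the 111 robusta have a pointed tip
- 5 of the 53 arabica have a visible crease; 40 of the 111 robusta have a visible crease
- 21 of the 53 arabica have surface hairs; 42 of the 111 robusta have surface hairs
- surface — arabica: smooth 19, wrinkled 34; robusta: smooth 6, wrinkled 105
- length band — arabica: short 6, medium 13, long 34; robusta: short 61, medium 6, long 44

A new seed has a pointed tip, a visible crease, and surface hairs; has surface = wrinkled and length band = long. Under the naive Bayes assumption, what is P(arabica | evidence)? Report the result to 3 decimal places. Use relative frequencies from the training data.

arabica: (53/164) × (11/53) × (5/53) × (21/53) × (34/53) × (34/53) ≈ 0.00103179
robusta: (111/164) × (105/111) × (40/111) × (42/111) × (105/111) × (44/111) ≈ 0.0327344
P(arabica | x) = 0.00103179 / 0.03376619 ≈ 0.031

0.031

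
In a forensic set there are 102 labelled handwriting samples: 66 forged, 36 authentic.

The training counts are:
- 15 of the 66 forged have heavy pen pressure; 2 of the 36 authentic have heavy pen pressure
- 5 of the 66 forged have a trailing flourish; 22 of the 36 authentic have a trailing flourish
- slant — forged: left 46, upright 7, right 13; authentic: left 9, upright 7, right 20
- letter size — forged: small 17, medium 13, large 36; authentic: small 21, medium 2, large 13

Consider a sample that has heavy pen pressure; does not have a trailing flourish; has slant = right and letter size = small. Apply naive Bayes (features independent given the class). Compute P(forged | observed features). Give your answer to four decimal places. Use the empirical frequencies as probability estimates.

0.7362

forged: (66/102) × (15/66) × (61/66) × (13/66) × (17/66) ≈ 0.00689575
authentic: (36/102) × (2/36) × (14/36) × (20/36) × (21/36) ≈ 0.00247115
P(forged | x) = 0.00689575 / 0.0093669 ≈ 0.7362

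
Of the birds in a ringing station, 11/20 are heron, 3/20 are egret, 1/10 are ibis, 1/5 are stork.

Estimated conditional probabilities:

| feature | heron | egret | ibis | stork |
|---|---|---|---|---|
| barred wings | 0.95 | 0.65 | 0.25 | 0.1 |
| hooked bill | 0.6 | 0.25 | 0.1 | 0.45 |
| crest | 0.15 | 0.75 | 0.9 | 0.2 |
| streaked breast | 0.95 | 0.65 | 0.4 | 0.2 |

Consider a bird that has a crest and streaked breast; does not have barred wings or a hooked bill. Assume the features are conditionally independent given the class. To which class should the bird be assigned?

ibis

heron: 0.55 × (1−0.95) × (1−0.6) × 0.15 × 0.95 = 0.0015675
egret: 0.15 × (1−0.65) × (1−0.25) × 0.75 × 0.65 = 0.0191953125
ibis: 0.1 × (1−0.25) × (1−0.1) × 0.9 × 0.4 = 0.0243
stork: 0.2 × (1−0.1) × (1−0.45) × 0.2 × 0.2 = 0.00396
Highest score → ibis.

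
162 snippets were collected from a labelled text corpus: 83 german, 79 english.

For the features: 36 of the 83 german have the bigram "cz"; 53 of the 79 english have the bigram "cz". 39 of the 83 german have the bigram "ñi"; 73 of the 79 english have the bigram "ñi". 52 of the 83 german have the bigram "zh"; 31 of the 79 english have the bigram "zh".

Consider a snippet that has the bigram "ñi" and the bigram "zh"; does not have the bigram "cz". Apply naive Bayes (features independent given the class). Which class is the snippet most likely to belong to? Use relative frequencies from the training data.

german: (83/162) × (47/83) × (39/83) × (52/83) ≈ 0.0854072
english: (79/162) × (26/79) × (73/79) × (31/79) ≈ 0.0581954
Highest score → german.

german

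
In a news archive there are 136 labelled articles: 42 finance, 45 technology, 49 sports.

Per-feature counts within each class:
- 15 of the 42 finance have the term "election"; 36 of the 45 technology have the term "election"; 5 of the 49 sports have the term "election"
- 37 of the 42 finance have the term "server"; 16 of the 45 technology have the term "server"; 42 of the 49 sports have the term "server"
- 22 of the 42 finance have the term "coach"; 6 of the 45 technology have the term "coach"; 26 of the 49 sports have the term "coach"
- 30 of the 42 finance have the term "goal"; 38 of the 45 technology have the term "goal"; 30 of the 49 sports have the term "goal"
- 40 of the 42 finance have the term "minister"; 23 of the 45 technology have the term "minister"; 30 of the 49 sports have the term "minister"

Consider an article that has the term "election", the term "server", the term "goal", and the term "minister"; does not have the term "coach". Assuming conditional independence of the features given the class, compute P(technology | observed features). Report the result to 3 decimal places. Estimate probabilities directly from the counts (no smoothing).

finance: (42/136) × (15/42) × (37/42) × (20/42) × (30/42) × (40/42) ≈ 0.0314752
technology: (45/136) × (36/45) × (16/45) × (39/45) × (38/45) × (23/45) ≈ 0.0352054
sports: (49/136) × (5/49) × (42/49) × (23/49) × (30/49) × (30/49) ≈ 0.00554455
P(technology | x) = 0.0352054 / 0.07222515 ≈ 0.487

0.487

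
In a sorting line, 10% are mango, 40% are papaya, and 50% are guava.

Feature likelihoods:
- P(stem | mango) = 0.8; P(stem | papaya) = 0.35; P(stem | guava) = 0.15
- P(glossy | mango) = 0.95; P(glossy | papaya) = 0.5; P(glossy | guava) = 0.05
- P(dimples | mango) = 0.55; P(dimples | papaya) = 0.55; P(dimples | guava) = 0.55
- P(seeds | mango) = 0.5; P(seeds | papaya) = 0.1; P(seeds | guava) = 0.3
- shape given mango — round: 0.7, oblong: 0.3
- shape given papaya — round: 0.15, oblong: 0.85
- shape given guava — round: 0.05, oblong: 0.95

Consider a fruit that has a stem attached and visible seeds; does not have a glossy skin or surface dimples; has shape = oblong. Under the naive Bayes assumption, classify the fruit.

mango: 0.1 × 0.8 × (1−0.95) × (1−0.55) × 0.5 × 0.3 = 0.00027
papaya: 0.4 × 0.35 × (1−0.5) × (1−0.55) × 0.1 × 0.85 = 0.0026775
guava: 0.5 × 0.15 × (1−0.05) × (1−0.55) × 0.3 × 0.95 = 0.0091378125
Highest score → guava.

guava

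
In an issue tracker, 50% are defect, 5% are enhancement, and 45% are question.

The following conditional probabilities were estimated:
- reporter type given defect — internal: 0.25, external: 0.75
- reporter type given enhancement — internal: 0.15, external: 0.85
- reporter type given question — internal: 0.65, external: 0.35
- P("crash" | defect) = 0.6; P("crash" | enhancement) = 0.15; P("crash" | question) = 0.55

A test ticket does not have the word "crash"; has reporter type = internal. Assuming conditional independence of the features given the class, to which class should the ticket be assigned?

question

defect: 0.5 × 0.25 × (1−0.6) = 0.05
enhancement: 0.05 × 0.15 × (1−0.15) = 0.006375
question: 0.45 × 0.65 × (1−0.55) = 0.131625
Highest score → question.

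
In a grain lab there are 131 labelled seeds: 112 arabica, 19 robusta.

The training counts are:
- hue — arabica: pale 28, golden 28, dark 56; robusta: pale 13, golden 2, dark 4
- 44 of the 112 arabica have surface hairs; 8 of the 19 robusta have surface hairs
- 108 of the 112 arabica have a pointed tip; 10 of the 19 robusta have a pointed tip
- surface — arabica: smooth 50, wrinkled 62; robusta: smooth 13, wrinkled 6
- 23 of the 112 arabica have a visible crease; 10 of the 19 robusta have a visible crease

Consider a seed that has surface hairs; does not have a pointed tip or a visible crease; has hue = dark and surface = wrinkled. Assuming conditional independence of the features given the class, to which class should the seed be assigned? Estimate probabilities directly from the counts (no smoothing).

arabica

arabica: (112/131) × (56/112) × (44/112) × (4/112) × (62/112) × (89/112) ≈ 0.00263839
robusta: (19/131) × (4/19) × (8/19) × (9/19) × (6/19) × (9/19) ≈ 0.000910963
Highest score → arabica.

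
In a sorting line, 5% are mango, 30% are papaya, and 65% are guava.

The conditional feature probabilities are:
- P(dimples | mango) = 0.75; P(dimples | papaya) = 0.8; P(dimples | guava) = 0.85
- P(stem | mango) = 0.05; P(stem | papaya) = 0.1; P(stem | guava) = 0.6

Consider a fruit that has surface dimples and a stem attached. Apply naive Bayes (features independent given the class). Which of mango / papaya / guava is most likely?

guava

mango: 0.05 × 0.75 × 0.05 = 0.001875
papaya: 0.3 × 0.8 × 0.1 = 0.024
guava: 0.65 × 0.85 × 0.6 = 0.3315
Highest score → guava.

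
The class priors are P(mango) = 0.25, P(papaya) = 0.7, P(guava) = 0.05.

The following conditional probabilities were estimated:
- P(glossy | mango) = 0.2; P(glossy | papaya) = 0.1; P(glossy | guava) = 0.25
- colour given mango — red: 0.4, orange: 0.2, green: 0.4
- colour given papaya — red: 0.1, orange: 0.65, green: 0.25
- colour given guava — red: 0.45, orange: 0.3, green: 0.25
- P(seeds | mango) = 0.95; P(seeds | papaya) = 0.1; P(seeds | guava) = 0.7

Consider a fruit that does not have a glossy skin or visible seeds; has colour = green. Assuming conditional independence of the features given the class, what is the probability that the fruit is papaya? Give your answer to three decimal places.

0.954

mango: 0.25 × (1−0.2) × 0.4 × (1−0.95) = 0.004
papaya: 0.7 × (1−0.1) × 0.25 × (1−0.1) = 0.14175
guava: 0.05 × (1−0.25) × 0.25 × (1−0.7) = 0.0028125
P(papaya | x) = 0.14175 / 0.1485625 ≈ 0.954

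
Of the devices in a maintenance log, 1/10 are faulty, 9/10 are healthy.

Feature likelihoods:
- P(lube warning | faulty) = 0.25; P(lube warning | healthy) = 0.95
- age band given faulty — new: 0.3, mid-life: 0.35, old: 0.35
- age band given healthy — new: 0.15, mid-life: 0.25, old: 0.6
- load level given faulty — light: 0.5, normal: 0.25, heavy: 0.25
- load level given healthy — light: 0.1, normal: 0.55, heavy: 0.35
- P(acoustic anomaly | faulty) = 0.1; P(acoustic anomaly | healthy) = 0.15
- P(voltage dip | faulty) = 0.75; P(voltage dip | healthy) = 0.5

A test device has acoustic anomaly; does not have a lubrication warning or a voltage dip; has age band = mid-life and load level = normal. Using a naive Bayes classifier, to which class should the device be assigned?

faulty: 0.1 × (1−0.25) × 0.35 × 0.25 × 0.1 × (1−0.75) = 0.0001640625
healthy: 0.9 × (1−0.95) × 0.25 × 0.55 × 0.15 × (1−0.5) = 0.0004640625
Highest score → healthy.

healthy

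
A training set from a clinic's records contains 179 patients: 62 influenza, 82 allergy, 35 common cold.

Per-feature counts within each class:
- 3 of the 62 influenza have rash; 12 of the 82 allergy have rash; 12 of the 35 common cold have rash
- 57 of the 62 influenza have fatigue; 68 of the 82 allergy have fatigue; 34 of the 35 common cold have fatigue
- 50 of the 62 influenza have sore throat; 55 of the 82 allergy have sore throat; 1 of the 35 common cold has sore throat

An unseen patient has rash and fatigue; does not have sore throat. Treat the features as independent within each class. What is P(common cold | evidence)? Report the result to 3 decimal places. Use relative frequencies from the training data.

influenza: (62/179) × (3/62) × (57/62) × (12/62) ≈ 0.00298223
allergy: (82/179) × (12/82) × (68/82) × (27/82) ≈ 0.0183051
common cold: (35/179) × (12/35) × (34/35) × (34/35) ≈ 0.063263
P(common cold | x) = 0.063263 / 0.08455033 ≈ 0.748

0.748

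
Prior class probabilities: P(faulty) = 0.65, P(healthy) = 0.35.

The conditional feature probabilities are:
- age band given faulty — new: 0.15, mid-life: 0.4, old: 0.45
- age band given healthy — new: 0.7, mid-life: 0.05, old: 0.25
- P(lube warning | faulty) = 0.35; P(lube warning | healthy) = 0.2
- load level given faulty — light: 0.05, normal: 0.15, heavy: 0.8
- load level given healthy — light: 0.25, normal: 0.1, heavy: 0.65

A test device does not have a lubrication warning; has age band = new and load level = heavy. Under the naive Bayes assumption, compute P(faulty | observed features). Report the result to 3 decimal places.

faulty: 0.65 × 0.15 × (1−0.35) × 0.8 = 0.0507
healthy: 0.35 × 0.7 × (1−0.2) × 0.65 = 0.1274
P(faulty | x) = 0.0507 / 0.1781 ≈ 0.285

0.285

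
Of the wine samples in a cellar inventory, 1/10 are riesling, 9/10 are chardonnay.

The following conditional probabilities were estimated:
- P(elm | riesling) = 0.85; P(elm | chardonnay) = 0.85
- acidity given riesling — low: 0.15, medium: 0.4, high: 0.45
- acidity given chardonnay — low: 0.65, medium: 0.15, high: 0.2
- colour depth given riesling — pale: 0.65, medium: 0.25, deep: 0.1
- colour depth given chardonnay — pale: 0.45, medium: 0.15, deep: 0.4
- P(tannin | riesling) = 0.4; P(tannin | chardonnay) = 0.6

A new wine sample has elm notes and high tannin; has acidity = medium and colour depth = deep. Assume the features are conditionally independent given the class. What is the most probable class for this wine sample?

chardonnay

riesling: 0.1 × 0.85 × 0.4 × 0.1 × 0.4 = 0.00136
chardonnay: 0.9 × 0.85 × 0.15 × 0.4 × 0.6 = 0.02754
Highest score → chardonnay.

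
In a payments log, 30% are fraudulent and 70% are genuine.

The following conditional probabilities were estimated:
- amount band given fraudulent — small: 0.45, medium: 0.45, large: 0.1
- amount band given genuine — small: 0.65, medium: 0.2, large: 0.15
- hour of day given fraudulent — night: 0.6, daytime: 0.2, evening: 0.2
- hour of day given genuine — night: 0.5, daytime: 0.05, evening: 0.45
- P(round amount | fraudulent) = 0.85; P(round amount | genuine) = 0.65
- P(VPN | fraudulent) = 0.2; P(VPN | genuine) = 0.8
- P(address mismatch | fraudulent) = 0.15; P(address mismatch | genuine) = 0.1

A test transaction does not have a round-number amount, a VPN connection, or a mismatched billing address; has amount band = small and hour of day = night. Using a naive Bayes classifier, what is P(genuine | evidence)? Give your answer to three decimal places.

fraudulent: 0.3 × 0.45 × 0.6 × (1−0.85) × (1−0.2) × (1−0.15) = 0.008262
genuine: 0.7 × 0.65 × 0.5 × (1−0.65) × (1−0.8) × (1−0.1) = 0.0143325
P(genuine | x) = 0.0143325 / 0.0225945 ≈ 0.634

0.634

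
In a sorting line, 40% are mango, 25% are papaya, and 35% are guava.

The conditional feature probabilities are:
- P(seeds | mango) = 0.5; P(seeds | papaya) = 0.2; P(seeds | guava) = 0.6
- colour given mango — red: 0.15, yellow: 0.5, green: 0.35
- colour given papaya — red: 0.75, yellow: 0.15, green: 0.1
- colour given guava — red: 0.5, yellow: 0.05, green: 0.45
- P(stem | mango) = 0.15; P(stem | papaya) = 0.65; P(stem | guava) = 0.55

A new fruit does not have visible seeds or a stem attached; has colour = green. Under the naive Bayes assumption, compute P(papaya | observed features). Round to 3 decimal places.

mango: 0.4 × (1−0.5) × 0.35 × (1−0.15) = 0.0595
papaya: 0.25 × (1−0.2) × 0.1 × (1−0.65) = 0.007
guava: 0.35 × (1−0.6) × 0.45 × (1−0.55) = 0.02835
P(papaya | x) = 0.007 / 0.09485 ≈ 0.074

0.074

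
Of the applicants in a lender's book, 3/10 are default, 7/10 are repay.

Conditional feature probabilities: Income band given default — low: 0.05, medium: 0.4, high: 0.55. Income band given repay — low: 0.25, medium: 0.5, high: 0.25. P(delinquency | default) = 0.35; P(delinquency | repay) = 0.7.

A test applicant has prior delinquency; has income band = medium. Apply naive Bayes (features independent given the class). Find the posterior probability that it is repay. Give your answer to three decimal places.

0.854

default: 0.3 × 0.4 × 0.35 = 0.042
repay: 0.7 × 0.5 × 0.7 = 0.245
P(repay | x) = 0.245 / 0.287 ≈ 0.854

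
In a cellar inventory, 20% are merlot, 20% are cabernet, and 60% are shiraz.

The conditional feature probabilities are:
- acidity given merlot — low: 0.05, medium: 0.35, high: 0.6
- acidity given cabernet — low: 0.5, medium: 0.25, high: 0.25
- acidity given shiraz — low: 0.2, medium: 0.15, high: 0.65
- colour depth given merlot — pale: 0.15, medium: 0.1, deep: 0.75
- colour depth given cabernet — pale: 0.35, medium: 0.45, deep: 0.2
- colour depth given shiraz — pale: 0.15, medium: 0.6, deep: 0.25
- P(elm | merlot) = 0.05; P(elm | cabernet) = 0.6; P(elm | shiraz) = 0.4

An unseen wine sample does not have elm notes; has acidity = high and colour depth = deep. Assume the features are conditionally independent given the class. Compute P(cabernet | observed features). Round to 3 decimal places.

0.027

merlot: 0.2 × 0.6 × 0.75 × (1−0.05) = 0.0855
cabernet: 0.2 × 0.25 × 0.2 × (1−0.6) = 0.004
shiraz: 0.6 × 0.65 × 0.25 × (1−0.4) = 0.0585
P(cabernet | x) = 0.004 / 0.148 ≈ 0.027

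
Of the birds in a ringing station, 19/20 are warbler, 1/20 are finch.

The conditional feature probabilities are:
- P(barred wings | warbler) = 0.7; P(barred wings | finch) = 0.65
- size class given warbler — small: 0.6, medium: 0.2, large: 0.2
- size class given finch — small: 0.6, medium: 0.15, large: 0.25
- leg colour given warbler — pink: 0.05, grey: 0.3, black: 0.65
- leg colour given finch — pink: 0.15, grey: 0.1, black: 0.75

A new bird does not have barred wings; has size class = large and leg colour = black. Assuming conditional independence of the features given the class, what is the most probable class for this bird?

warbler

warbler: 0.95 × (1−0.7) × 0.2 × 0.65 = 0.03705
finch: 0.05 × (1−0.65) × 0.25 × 0.75 = 0.00328125
Highest score → warbler.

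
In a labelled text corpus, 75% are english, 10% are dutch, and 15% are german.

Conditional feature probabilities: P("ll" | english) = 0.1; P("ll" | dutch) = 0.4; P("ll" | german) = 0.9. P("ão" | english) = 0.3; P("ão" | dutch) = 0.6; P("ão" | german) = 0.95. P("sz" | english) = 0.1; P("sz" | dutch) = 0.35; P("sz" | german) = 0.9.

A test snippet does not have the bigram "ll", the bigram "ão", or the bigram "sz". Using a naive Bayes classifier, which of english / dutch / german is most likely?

english

english: 0.75 × (1−0.1) × (1−0.3) × (1−0.1) = 0.42525
dutch: 0.1 × (1−0.4) × (1−0.6) × (1−0.35) = 0.0156
german: 0.15 × (1−0.9) × (1−0.95) × (1−0.9) = 0.000075
Highest score → english.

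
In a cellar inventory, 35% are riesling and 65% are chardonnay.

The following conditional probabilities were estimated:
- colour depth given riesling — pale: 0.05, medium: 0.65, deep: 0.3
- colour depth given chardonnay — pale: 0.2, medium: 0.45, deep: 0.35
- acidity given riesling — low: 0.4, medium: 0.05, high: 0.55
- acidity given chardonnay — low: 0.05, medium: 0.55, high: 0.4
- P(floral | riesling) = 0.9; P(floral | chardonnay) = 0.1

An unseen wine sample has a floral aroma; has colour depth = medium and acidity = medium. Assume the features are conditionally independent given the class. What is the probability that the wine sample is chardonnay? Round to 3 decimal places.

0.611

riesling: 0.35 × 0.65 × 0.05 × 0.9 = 0.0102375
chardonnay: 0.65 × 0.45 × 0.55 × 0.1 = 0.0160875
P(chardonnay | x) = 0.0160875 / 0.026325 ≈ 0.611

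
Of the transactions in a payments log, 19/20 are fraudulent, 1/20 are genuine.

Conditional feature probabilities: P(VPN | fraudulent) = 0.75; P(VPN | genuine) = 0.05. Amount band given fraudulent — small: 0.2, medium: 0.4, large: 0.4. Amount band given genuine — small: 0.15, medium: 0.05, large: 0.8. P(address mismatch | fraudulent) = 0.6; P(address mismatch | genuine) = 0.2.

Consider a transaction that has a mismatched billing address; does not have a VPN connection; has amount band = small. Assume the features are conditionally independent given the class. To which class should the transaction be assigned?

fraudulent

fraudulent: 0.95 × (1−0.75) × 0.2 × 0.6 = 0.0285
genuine: 0.05 × (1−0.05) × 0.15 × 0.2 = 0.001425
Highest score → fraudulent.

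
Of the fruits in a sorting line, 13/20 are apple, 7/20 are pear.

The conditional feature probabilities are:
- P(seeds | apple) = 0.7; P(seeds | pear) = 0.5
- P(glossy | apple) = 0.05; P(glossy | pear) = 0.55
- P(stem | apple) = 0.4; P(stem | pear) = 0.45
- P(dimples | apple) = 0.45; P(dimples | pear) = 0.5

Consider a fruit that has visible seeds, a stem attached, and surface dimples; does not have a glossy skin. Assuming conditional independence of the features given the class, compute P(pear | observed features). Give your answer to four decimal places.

0.1855

apple: 0.65 × 0.7 × (1−0.05) × 0.4 × 0.45 = 0.077805
pear: 0.35 × 0.5 × (1−0.55) × 0.45 × 0.5 = 0.01771875
P(pear | x) = 0.01771875 / 0.09552375 ≈ 0.1855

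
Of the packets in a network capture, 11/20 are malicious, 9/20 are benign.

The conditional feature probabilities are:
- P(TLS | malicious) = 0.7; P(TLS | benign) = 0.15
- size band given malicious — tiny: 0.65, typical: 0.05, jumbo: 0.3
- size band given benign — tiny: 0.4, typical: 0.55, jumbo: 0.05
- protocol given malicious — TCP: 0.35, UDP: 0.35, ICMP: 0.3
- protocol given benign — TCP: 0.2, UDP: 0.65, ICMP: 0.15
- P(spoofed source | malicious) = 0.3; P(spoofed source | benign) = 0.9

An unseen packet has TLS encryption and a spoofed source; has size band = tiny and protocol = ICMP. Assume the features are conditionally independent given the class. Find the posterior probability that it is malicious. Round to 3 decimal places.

0.861

malicious: 0.55 × 0.7 × 0.65 × 0.3 × 0.3 = 0.0225225
benign: 0.45 × 0.15 × 0.4 × 0.15 × 0.9 = 0.003645
P(malicious | x) = 0.0225225 / 0.0261675 ≈ 0.861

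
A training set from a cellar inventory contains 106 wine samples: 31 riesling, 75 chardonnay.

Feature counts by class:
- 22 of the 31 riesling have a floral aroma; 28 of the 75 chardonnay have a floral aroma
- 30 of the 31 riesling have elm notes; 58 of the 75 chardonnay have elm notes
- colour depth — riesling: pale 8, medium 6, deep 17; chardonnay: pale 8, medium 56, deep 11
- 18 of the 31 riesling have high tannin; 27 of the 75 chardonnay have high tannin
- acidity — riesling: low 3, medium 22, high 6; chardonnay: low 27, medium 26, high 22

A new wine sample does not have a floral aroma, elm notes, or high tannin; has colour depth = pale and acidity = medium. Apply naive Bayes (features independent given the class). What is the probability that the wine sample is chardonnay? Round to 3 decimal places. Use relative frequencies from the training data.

riesling: (31/106) × (9/31) × (1/31) × (8/31) × (13/31) × (22/31) ≈ 0.000210352
chardonnay: (75/106) × (47/75) × (17/75) × (8/75) × (48/75) × (26/75) ≈ 0.00237849
P(chardonnay | x) = 0.00237849 / 0.002588842 ≈ 0.919

0.919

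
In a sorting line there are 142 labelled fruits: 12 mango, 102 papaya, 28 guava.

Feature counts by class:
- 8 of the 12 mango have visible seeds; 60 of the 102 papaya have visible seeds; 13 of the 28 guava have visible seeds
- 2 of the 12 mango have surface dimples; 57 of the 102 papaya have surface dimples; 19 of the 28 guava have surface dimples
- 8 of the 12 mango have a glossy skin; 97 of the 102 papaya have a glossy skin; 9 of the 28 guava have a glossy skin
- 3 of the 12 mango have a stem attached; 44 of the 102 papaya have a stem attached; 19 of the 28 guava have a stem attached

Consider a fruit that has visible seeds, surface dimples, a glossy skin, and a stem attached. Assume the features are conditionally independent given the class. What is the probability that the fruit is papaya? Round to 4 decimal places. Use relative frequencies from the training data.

mango: (12/142) × (8/12) × (2/12) × (8/12) × (3/12) ≈ 0.00156495
papaya: (102/142) × (60/102) × (57/102) × (97/102) × (44/102) ≈ 0.0968638
guava: (28/142) × (13/28) × (19/28) × (9/28) × (19/28) ≈ 0.0135497
P(papaya | x) = 0.0968638 / 0.11197845 ≈ 0.8650

0.8650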